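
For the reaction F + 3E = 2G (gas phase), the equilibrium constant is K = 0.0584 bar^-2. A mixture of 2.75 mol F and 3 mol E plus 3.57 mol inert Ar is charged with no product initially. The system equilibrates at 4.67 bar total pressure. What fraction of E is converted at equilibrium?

X = 0.305

Basis: 3 mol E initially; let X = conversion of E. Extent ξ = X.
Moles: n_F = 2.75 − X; n_E = 3 − 3X; n_G = 2X; n_I = 3.57 (inert).
Summing: n_T = 9.32 − 2X.
With p_i = (n_i/n_T)P, K = p_G^2 / (p_F p_E^3).
Substituting and setting equal to 0.0584 bar^-2 gives a polynomial in X; the root in (0,1) is X = 0.305.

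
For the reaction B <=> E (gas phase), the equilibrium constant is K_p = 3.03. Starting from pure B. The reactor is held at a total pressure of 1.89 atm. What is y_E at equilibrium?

Let X = conversion of B (basis 1 mol B); extent of reaction ξ = X.
At extent ξ: n_B = 1 − X; n_E = X.
Total moles n_T = 1 (Δν = 0, constant).
Mole fractions y_i = n_i/n_T; K_p = p_E / (p_B) with p_i = y_i·P.
This yields a degree-1 equation in X; solving on (0,1), X = 0.752.
Then n_E = 0.752, n_T = 1, so y_E = 0.752.

y_E = 0.752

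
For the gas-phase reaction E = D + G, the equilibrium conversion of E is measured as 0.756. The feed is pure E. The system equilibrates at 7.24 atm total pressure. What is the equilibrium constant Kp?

Let X = conversion of E (basis 1 mol E); extent of reaction ξ = X.
Moles: n_E = 1 − X; n_D = X; n_G = X.
Total moles n_T = 1 + X.
At X = 0.756: n_E = 0.244, n_D = 0.756, n_G = 0.756, n_T = 1.76.
p_i = (n_i/n_T)·P. Kp = p_D p_G / (p_E) = 9.66 atm.

Kp = 9.66 atm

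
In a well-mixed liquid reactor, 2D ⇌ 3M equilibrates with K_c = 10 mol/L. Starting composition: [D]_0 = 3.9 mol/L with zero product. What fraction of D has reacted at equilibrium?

X = 0.542

Let X = conversion of D; extent ξ = 3.9X/2 mol/L.
Concentrations: [D] = 3.9 − 3.9X; [M] = 5.85X.
K_c = [M]^3 / ([D]^2).
Solving K_c = 10 for X ∈ (0,1): X = 0.542.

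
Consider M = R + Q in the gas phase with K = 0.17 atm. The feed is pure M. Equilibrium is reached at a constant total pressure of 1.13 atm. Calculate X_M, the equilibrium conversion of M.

Let X = conversion of M (basis 1 mol M); extent of reaction ξ = X.
Moles: n_M = 1 − X; n_R = X; n_Q = X.
Summing: n_T = 1 + X.
Mole fractions y_i = n_i/n_T; K = p_R p_Q / (p_M) with p_i = y_i·P.
Substituting and setting equal to 0.17 atm gives a polynomial in X; the root in (0,1) is X = 0.362.

X = 0.362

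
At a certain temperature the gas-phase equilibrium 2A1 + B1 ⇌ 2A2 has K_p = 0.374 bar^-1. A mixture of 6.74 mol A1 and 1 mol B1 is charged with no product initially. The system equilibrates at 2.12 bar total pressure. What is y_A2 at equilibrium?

y_A2 = 0.165

Basis: 1 mol B1 initially; let X = conversion of B1. Extent ξ = X.
At extent ξ: n_A1 = 6.74 − 2X; n_B1 = 1 − X; n_A2 = 2X.
Summing: n_T = 7.74 − X.
y_i = n_i/n_T, p_i = y_i·P. K_p = p_A2^2 / (p_A1^2 p_B1).
Equating to 0.374 bar^-1 and solving on 0 < X < 1: X = 0.591.
Then n_A2 = 1.18, n_T = 7.15, so y_A2 = 0.165.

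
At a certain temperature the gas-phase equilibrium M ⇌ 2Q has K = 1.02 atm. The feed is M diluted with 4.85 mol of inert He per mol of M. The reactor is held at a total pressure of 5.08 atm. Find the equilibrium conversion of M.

X = 0.425

Let X = conversion of M (basis 1 mol M); extent of reaction ξ = X.
At extent ξ: n_M = 1 − X; n_Q = 2X; n_I = 4.85 (inert).
n_T = Σnᵢ = 5.85 + X.
Mole fractions y_i = n_i/n_T; K = p_Q^2 / (p_M) with p_i = y_i·P.
Substituting and setting equal to 1.02 atm gives a polynomial in X; the root in (0,1) is X = 0.425.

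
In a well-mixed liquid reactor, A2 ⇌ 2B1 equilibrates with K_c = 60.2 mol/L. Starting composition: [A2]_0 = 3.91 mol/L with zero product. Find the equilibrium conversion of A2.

X = 0.824

Let X = conversion of A2; extent ξ = 3.91·X mol/L.
Concentrations: [A2] = 3.91 − 3.91X; [B1] = 7.82X.
K_c = [B1]^2 / ([A2]).
Setting equal to 60.2 and solving for X on (0,1) gives X = 0.824.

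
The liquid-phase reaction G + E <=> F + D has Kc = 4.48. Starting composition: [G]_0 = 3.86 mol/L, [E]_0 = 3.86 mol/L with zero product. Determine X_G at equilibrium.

Let X = conversion of G; extent ξ = 3.86·X mol/L.
Concentrations: [G] = 3.86 − 3.86X; [E] = 3.86 − 3.86X; [F] = 3.86X; [D] = 3.86X.
Kc = [F] [D] / ([G] [E]).
This equals 4.48 at X = 0.679 (the root in 0 < X < 1).

X = 0.679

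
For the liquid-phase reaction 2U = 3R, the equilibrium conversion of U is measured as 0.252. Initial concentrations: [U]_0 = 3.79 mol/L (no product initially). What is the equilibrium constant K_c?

Let X = conversion of U.
Concentrations: [U] = 3.79 − 3.79X; [R] = 5.69X.
At X = 0.252: [U] = 2.83, [R] = 1.43.
K_c = [R]^3 / ([U]^2) = 0.366 mol/L.

K_c = 0.366 mol/L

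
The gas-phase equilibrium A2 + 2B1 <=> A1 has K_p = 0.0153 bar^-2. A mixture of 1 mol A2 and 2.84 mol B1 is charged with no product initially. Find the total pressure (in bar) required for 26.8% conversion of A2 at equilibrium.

Take 1 mol A2 as basis and let X be its fractional conversion, so ξ = X.
Mole table: n_A2 = 1 − X; n_B1 = 2.84 − 2X; n_A1 = X.
Total moles n_T = 3.84 − 2X.
K_p = p_A1 / (p_A2 p_B1^2) with p_i = (n_i/n_T)·P.
At X = 0.268: the mole-fraction product g(X) = Π y_i^ν_i = 0.7529. Since K_p = g(X)·P^{-2}, P = (g/K_p)^(1/2) = (0.7529/0.0153)^(1/2) = 7.01 bar.

P = 7.01 bar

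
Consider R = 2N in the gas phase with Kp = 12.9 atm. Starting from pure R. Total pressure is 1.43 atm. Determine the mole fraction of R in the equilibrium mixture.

y_R = 0.091

Take 1 mol R as basis and let X be its fractional conversion, so ξ = X.
Moles: n_R = 1 − X; n_N = 2X.
Summing: n_T = 1 + X.
Mole fractions y_i = n_i/n_T; Kp = p_N^2 / (p_R) with p_i = y_i·P.
Substituting and setting equal to 12.9 atm gives a polynomial in X; the root in (0,1) is X = 0.832.
Then n_R = 0.168, n_T = 1.83, so y_R = 0.091.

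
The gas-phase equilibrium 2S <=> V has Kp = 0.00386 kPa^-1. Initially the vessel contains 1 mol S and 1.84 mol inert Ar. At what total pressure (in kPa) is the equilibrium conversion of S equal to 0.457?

Let X = conversion of S (basis 1 mol S); extent of reaction ξ = 0.5X.
Species balance: n_S = 1 − X; n_V = 0.5X; n_I = 1.84 (inert).
n_T = Σnᵢ = 2.84 − 0.5X.
Kp = p_V / (p_S^2) with p_i = (n_i/n_T)·P.
At X = 0.457: the mole-fraction product g(X) = Π y_i^ν_i = 2.024. Since Kp = g(X)·P^{-1}, P = (g/Kp)^(1/1) = (2.024/0.00386)^(1/1) = 524 kPa.

P = 524 kPa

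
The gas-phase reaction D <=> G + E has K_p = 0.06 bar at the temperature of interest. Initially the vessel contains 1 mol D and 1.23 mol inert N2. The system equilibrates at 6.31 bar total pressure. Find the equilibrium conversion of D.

Basis: 1 mol D initially; let X = conversion of D. Extent ξ = X.
Species balance: n_D = 1 − X; n_G = X; n_E = X; n_I = 1.23 (inert).
Total moles n_T = 2.23 + X.
y_i = n_i/n_T, p_i = y_i·P. K_p = p_G p_E / (p_D).
Setting this equal to 0.06 bar and taking the physical root (0 < X < 1) gives X = 0.139.

X = 0.139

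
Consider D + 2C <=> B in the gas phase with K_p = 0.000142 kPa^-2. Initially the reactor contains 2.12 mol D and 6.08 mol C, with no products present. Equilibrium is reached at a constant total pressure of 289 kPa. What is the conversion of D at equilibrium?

Take 2.12 mol D as basis and let X be its fractional conversion, so ξ = 2.12X.
At extent ξ: n_D = 2.12 − 2.12X; n_C = 6.08 − 4.24X; n_B = 2.12X.
Summing: n_T = 8.2 − 4.24X.
Mole fractions y_i = n_i/n_T; K_p = p_B / (p_D p_C^2) with p_i = y_i·P.
Setting this equal to 0.000142 kPa^-2 and taking the physical root (0 < X < 1) gives X = 0.790.

X = 0.790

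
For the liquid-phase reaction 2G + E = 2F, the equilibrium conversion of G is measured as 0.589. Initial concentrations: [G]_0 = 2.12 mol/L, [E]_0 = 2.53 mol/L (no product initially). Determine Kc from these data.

Kc = 1.08 L/mol

Let X = conversion of G.
Concentrations: [G] = 2.12 − 2.12X; [E] = 2.53 − 1.06X; [F] = 2.12X.
At X = 0.589: [G] = 0.871, [E] = 1.91, [F] = 1.25.
Kc = [F]^2 / ([G]^2 [E]) = 1.08 L/mol.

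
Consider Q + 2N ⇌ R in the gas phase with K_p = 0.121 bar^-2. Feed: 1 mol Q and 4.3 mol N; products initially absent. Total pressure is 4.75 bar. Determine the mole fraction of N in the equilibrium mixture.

y_N = 0.755

Take 1 mol Q as basis and let X be its fractional conversion, so ξ = X.
Mole table: n_Q = 1 − X; n_N = 4.3 − 2X; n_R = X.
Summing: n_T = 5.3 − 2X.
y_i = n_i/n_T, p_i = y_i·P. K_p = p_R / (p_Q p_N^2).
Substituting and setting equal to 0.121 bar^-2 gives a polynomial in X; the root in (0,1) is X = 0.609.
Then n_N = 3.08, n_T = 4.08, so y_N = 0.755.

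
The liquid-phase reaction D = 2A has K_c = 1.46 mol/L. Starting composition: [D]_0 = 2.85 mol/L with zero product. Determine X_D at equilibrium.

X = 0.300

Let X = conversion of D; extent ξ = 2.85·X mol/L.
Concentrations: [D] = 2.85 − 2.85X; [A] = 5.7X.
K_c = [A]^2 / ([D]).
Equating to 1.46 mol/L: the physical root is X = 0.300.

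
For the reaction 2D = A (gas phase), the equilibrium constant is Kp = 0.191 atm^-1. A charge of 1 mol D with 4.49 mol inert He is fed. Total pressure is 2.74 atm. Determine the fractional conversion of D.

X = 0.142

Let X = conversion of D (basis 1 mol D); extent of reaction ξ = 0.5X.
Mole table: n_D = 1 − X; n_A = 0.5X; n_I = 4.49 (inert).
Summing: n_T = 5.49 − 0.5X.
y_i = n_i/n_T, p_i = y_i·P. Kp = p_A / (p_D^2).
Equating to 0.191 atm^-1 and solving on 0 < X < 1: X = 0.142.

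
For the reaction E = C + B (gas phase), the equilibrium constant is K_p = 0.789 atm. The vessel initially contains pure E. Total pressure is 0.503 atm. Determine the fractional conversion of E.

X = 0.781

Take 1 mol E as basis and let X be its fractional conversion, so ξ = X.
Mole table: n_E = 1 − X; n_C = X; n_B = X.
Summing: n_T = 1 + X.
With p_i = (n_i/n_T)P, K_p = p_C p_B / (p_E).
Substituting and setting equal to 0.789 atm gives a polynomial in X; the root in (0,1) is X = 0.781.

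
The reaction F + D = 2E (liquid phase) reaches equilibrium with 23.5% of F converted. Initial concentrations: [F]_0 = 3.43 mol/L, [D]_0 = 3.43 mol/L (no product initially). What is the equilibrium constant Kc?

Let X = conversion of F.
Concentrations: [F] = 3.43 − 3.43X; [D] = 3.43 − 3.43X; [E] = 6.86X.
At X = 0.235: [F] = 2.62, [D] = 2.62, [E] = 1.61.
Kc = [E]^2 / ([F] [D]) = 0.377.

Kc = 0.377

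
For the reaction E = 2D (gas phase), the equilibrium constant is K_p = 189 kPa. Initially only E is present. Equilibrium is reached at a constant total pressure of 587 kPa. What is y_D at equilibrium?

y_D = 0.429

Basis: 1 mol E initially; let X = conversion of E. Extent ξ = X.
Mole table: n_E = 1 − X; n_D = 2X.
n_T = Σnᵢ = 1 + X.
Mole fractions y_i = n_i/n_T; K_p = p_D^2 / (p_E) with p_i = y_i·P.
Substituting and setting equal to 189 kPa gives a polynomial in X; the root in (0,1) is X = 0.273.
Then n_D = 0.546, n_T = 1.27, so y_D = 0.429.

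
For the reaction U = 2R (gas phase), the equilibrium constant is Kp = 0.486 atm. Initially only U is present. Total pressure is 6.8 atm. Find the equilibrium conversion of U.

X = 0.132

Let X = conversion of U (basis 1 mol U); extent of reaction ξ = X.
Mole table: n_U = 1 − X; n_R = 2X.
n_T = Σnᵢ = 1 + X.
Mole fractions y_i = n_i/n_T; Kp = p_R^2 / (p_U) with p_i = y_i·P.
Setting this equal to 0.486 atm and taking the physical root (0 < X < 1) gives X = 0.132.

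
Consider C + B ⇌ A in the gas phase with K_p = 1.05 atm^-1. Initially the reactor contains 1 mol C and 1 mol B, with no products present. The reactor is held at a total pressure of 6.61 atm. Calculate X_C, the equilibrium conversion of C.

X = 0.645

Let X = conversion of C (basis 1 mol C); extent of reaction ξ = X.
Species balance: n_C = 1 − X; n_B = 1 − X; n_A = X.
Total moles n_T = 2 − X.
Mole fractions y_i = n_i/n_T; K_p = p_A / (p_C p_B) with p_i = y_i·P.
Equating to 1.05 atm^-1 and solving on 0 < X < 1: X = 0.645.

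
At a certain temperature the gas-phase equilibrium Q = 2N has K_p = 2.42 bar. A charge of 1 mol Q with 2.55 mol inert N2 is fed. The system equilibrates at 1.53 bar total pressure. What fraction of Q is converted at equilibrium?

X = 0.705

Let X = conversion of Q (basis 1 mol Q); extent of reaction ξ = X.
Species balance: n_Q = 1 − X; n_N = 2X; n_I = 2.55 (inert).
Total moles n_T = 3.55 + X.
With p_i = (n_i/n_T)P, K_p = p_N^2 / (p_Q).
This yields a degree-2 equation in X; solving on (0,1), X = 0.705.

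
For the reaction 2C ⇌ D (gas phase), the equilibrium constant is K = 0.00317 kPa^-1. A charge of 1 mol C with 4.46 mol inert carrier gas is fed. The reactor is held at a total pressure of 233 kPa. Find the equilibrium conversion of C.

X = 0.183

Let X = conversion of C (basis 1 mol C); extent of reaction ξ = 0.5X.
Species balance: n_C = 1 − X; n_D = 0.5X; n_I = 4.46 (inert).
n_T = Σnᵢ = 5.46 − 0.5X.
y_i = n_i/n_T, p_i = y_i·P. K = p_D / (p_C^2).
This yields a degree-2 equation in X; solving on (0,1), X = 0.183.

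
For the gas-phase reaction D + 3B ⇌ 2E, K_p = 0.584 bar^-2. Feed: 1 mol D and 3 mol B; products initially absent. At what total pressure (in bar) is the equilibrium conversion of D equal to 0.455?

P = 2.38 bar

Take 1 mol D as basis and let X be its fractional conversion, so ξ = X.
At extent ξ: n_D = 1 − X; n_B = 3 − 3X; n_E = 2X.
Summing: n_T = 4 − 2X.
K_p = p_E^2 / (p_D p_B^3) with p_i = (n_i/n_T)·P.
At X = 0.455: the mole-fraction product g(X) = Π y_i^ν_i = 3.319. Since K_p = g(X)·P^{-2}, P = (g/K_p)^(1/2) = (3.319/0.584)^(1/2) = 2.38 bar.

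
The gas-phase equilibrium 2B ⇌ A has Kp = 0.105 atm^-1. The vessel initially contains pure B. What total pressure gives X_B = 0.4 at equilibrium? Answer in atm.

Let X = conversion of B (basis 1 mol B); extent of reaction ξ = 0.5X.
Species balance: n_B = 1 − X; n_A = 0.5X.
Summing: n_T = 1 − 0.5X.
Kp = p_A / (p_B^2) with p_i = (n_i/n_T)·P.
At X = 0.4: the mole-fraction product g(X) = Π y_i^ν_i = 0.4444. Since Kp = g(X)·P^{-1}, P = (g/Kp)^(1/1) = (0.4444/0.105)^(1/1) = 4.23 atm.

P = 4.23 atm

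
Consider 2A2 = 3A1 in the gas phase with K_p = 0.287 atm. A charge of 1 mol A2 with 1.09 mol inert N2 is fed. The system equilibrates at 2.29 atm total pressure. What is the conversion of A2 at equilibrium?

Let X = conversion of A2 (basis 1 mol A2); extent of reaction ξ = 0.5X.
Species balance: n_A2 = 1 − X; n_A1 = 1.5X; n_I = 1.09 (inert).
Summing: n_T = 2.09 + 0.5X.
Mole fractions y_i = n_i/n_T; K_p = p_A1^3 / (p_A2^2) with p_i = y_i·P.
Equating to 0.287 atm and solving on 0 < X < 1: X = 0.334.

X = 0.334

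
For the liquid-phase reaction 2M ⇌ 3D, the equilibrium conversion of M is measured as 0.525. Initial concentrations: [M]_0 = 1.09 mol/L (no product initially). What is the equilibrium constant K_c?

K_c = 2.36 mol/L

Let X = conversion of M.
Concentrations: [M] = 1.09 − 1.09X; [D] = 1.64X.
At X = 0.525: [M] = 0.518, [D] = 0.858.
K_c = [D]^3 / ([M]^2) = 2.36 mol/L.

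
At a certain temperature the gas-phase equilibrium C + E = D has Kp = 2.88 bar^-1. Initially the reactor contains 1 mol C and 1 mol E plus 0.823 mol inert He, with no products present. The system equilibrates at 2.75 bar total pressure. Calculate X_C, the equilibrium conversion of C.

Basis: 1 mol C initially; let X = conversion of C. Extent ξ = X.
Species balance: n_C = 1 − X; n_E = 1 − X; n_D = X; n_I = 0.823 (inert).
n_T = Σnᵢ = 2.82 − X.
With p_i = (n_i/n_T)P, Kp = p_D / (p_C p_E).
Equating to 2.88 bar^-1 and solving on 0 < X < 1: X = 0.592.

X = 0.592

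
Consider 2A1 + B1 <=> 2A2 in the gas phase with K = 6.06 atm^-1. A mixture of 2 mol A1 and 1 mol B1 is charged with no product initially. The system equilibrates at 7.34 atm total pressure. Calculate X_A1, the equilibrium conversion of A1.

Take 2 mol A1 as basis and let X be its fractional conversion, so ξ = X.
At extent ξ: n_A1 = 2 − 2X; n_B1 = 1 − X; n_A2 = 2X.
n_T = Σnᵢ = 3 − X.
With p_i = (n_i/n_T)P, K = p_A2^2 / (p_A1^2 p_B1).
This yields a degree-3 equation in X; solving on (0,1), X = 0.705.

X = 0.705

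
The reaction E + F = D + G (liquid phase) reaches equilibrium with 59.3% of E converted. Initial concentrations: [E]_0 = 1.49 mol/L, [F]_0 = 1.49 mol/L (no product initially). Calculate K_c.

K_c = 2.12

Let X = conversion of E.
Concentrations: [E] = 1.49 − 1.49X; [F] = 1.49 − 1.49X; [D] = 1.49X; [G] = 1.49X.
At X = 0.593: [E] = 0.606, [F] = 0.606, [D] = 0.884, [G] = 0.884.
K_c = [D] [G] / ([E] [F]) = 2.12.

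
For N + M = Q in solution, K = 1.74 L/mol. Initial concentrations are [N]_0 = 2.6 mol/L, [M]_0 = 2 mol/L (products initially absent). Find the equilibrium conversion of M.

Let X = conversion of M; extent ξ = 2·X mol/L.
Concentrations: [N] = 2.6 − 2X; [M] = 2 − 2X; [Q] = 2X.
K = [Q] / ([N] [M]).
This equals 1.74 at X = 0.682 (the root in 0 < X < 1).

X = 0.682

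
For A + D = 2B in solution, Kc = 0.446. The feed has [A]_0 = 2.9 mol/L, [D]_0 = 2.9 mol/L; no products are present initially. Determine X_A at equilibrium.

Let X = conversion of A; extent ξ = 2.9·X mol/L.
Concentrations: [A] = 2.9 − 2.9X; [D] = 2.9 − 2.9X; [B] = 5.8X.
Kc = [B]^2 / ([A] [D]).
Equating to 0.446: the physical root is X = 0.250.

X = 0.250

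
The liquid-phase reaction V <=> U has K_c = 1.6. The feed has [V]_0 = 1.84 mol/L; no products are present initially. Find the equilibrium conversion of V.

X = 0.615

Let X = conversion of V; extent ξ = 1.84·X mol/L.
Concentrations: [V] = 1.84 − 1.84X; [U] = 1.84X.
K_c = [U] / ([V]).
This equals 1.6 at X = 0.615 (the root in 0 < X < 1).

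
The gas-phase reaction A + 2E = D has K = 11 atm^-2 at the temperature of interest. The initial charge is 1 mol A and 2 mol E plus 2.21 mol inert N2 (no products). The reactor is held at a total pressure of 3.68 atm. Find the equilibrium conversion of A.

X = 0.741

Basis: 1 mol A initially; let X = conversion of A. Extent ξ = X.
Mole table: n_A = 1 − X; n_E = 2 − 2X; n_D = X; n_I = 2.21 (inert).
Summing: n_T = 5.21 − 2X.
With p_i = (n_i/n_T)P, K = p_D / (p_A p_E^2).
This yields a degree-3 equation in X; solving on (0,1), X = 0.741.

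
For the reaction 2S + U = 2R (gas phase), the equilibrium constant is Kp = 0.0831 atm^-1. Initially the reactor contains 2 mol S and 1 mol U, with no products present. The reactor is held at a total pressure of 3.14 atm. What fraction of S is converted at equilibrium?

X = 0.213

Let X = conversion of S (basis 2 mol S); extent of reaction ξ = X.
Species balance: n_S = 2 − 2X; n_U = 1 − X; n_R = 2X.
Summing: n_T = 3 − X.
With p_i = (n_i/n_T)P, Kp = p_R^2 / (p_S^2 p_U).
This yields a degree-3 equation in X; solving on (0,1), X = 0.213.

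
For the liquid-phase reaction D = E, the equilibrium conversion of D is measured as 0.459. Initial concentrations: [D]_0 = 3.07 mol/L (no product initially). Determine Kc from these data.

Kc = 0.848

Let X = conversion of D.
Concentrations: [D] = 3.07 − 3.07X; [E] = 3.07X.
At X = 0.459: [D] = 1.66, [E] = 1.41.
Kc = [E] / ([D]) = 0.848.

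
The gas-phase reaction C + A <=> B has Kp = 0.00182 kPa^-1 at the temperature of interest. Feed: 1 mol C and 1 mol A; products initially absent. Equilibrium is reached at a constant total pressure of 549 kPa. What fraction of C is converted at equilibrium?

Basis: 1 mol C initially; let X = conversion of C. Extent ξ = X.
At extent ξ: n_C = 1 − X; n_A = 1 − X; n_B = X.
Summing: n_T = 2 − X.
y_i = n_i/n_T, p_i = y_i·P. Kp = p_B / (p_C p_A).
This yields a degree-2 equation in X; solving on (0,1), X = 0.293.

X = 0.293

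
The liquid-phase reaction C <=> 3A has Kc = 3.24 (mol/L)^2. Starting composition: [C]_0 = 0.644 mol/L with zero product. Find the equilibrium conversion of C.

X = 0.518

Let X = conversion of C; extent ξ = 0.644·X mol/L.
Concentrations: [C] = 0.644 − 0.644X; [A] = 1.93X.
Kc = [A]^3 / ([C]).
Setting equal to 3.24 and solving for X on (0,1) gives X = 0.518.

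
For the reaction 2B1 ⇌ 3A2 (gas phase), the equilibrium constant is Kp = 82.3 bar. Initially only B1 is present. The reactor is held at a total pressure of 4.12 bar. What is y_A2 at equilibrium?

y_A2 = 0.831

Basis: 1 mol B1 initially; let X = conversion of B1. Extent ξ = 0.5X.
At extent ξ: n_B1 = 1 − X; n_A2 = 1.5X.
n_T = Σnᵢ = 1 + 0.5X.
Mole fractions y_i = n_i/n_T; Kp = p_A2^3 / (p_B1^2) with p_i = y_i·P.
Setting this equal to 82.3 bar and taking the physical root (0 < X < 1) gives X = 0.766.
Then n_A2 = 1.15, n_T = 1.38, so y_A2 = 0.831.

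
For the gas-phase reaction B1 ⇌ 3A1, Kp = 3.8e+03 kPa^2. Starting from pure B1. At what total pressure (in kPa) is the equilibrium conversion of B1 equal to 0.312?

Basis: 1 mol B1 initially; let X = conversion of B1. Extent ξ = X.
Moles: n_B1 = 1 − X; n_A1 = 3X.
Total moles n_T = 1 + 2X.
Kp = p_A1^3 / (p_B1) with p_i = (n_i/n_T)·P.
At X = 0.312: the mole-fraction product g(X) = Π y_i^ν_i = 0.4519. Since Kp = g(X)·P^{2}, P = (Kp/g)^(1/2) = (3.8e+03/0.4519)^(1/2) = 91.7 kPa.

P = 91.7 kPa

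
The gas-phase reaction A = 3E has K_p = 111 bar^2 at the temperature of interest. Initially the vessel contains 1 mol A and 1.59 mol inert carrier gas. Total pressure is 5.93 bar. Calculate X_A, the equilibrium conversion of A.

X = 0.771

Take 1 mol A as basis and let X be its fractional conversion, so ξ = X.
Moles: n_A = 1 − X; n_E = 3X; n_I = 1.59 (inert).
Summing: n_T = 2.59 + 2X.
With p_i = (n_i/n_T)P, K_p = p_E^3 / (p_A).
This yields a degree-3 equation in X; solving on (0,1), X = 0.771.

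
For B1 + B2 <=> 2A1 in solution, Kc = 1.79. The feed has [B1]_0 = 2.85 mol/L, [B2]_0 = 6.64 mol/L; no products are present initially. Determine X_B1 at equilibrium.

Let X = conversion of B1; extent ξ = 2.85·X mol/L.
Concentrations: [B1] = 2.85 − 2.85X; [B2] = 6.64 − 2.85X; [A1] = 5.7X.
Kc = [A1]^2 / ([B1] [B2]).
Setting equal to 1.79 and solving for X on (0,1) gives X = 0.576.

X = 0.576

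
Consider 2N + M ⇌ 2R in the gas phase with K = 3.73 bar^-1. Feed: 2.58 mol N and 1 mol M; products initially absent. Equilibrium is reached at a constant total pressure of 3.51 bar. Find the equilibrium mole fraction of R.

Basis: 1 mol M initially; let X = conversion of M. Extent ξ = X.
Mole table: n_N = 2.58 − 2X; n_M = 1 − X; n_R = 2X.
Total moles n_T = 3.58 − X.
y_i = n_i/n_T, p_i = y_i·P. K = p_R^2 / (p_N^2 p_M).
Substituting and setting equal to 3.73 bar^-1 gives a polynomial in X; the root in (0,1) is X = 0.697.
Then n_R = 1.39, n_T = 2.88, so y_R = 0.483.

y_R = 0.483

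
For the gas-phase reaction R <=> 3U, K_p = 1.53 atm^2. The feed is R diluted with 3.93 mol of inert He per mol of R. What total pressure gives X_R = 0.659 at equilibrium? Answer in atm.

P = 1.62 atm

Let X = conversion of R (basis 1 mol R); extent of reaction ξ = X.
Moles: n_R = 1 − X; n_U = 3X; n_I = 3.93 (inert).
Summing: n_T = 4.93 + 2X.
K_p = p_U^3 / (p_R) with p_i = (n_i/n_T)·P.
At X = 0.659: the mole-fraction product g(X) = Π y_i^ν_i = 0.5805. Since K_p = g(X)·P^{2}, P = (K_p/g)^(1/2) = (1.53/0.5805)^(1/2) = 1.62 atm.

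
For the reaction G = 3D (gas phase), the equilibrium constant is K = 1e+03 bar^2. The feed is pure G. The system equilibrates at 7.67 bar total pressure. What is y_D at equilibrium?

Let X = conversion of G (basis 1 mol G); extent of reaction ξ = X.
Mole table: n_G = 1 − X; n_D = 3X.
n_T = Σnᵢ = 1 + 2X.
y_i = n_i/n_T, p_i = y_i·P. K = p_D^3 / (p_G).
Substituting and setting equal to 1e+03 bar^2 gives a polynomial in X; the root in (0,1) is X = 0.863.
Then n_D = 2.59, n_T = 2.73, so y_D = 0.950.

y_D = 0.950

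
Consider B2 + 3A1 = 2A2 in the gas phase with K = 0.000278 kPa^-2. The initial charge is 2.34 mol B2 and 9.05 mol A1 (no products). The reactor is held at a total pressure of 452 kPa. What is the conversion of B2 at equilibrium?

X = 0.821

Basis: 2.34 mol B2 initially; let X = conversion of B2. Extent ξ = 2.34X.
Moles: n_B2 = 2.34 − 2.34X; n_A1 = 9.05 − 7.02X; n_A2 = 4.68X.
n_T = Σnᵢ = 11.4 − 4.68X.
Mole fractions y_i = n_i/n_T; K = p_A2^2 / (p_B2 p_A1^3) with p_i = y_i·P.
Equating to 0.000278 kPa^-2 and solving on 0 < X < 1: X = 0.821.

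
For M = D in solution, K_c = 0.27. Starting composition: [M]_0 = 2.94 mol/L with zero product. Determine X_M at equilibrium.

Let X = conversion of M; extent ξ = 2.94·X mol/L.
Concentrations: [M] = 2.94 − 2.94X; [D] = 2.94X.
K_c = [D] / ([M]).
Setting equal to 0.27 and solving for X on (0,1) gives X = 0.213.

X = 0.213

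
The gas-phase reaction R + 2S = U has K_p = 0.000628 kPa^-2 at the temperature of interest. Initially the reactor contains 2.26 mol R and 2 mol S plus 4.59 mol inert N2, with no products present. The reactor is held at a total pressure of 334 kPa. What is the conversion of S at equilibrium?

X = 0.702

Let X = conversion of S (basis 2 mol S); extent of reaction ξ = X.
Mole table: n_R = 2.26 − X; n_S = 2 − 2X; n_U = X; n_I = 4.59 (inert).
Total moles n_T = 8.85 − 2X.
y_i = n_i/n_T, p_i = y_i·P. K_p = p_U / (p_R p_S^2).
Equating to 0.000628 kPa^-2 and solving on 0 < X < 1: X = 0.702.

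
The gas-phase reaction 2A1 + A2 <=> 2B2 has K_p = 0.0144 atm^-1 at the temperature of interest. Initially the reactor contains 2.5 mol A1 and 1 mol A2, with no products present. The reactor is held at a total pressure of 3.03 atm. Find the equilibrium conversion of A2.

X = 0.120

Take 1 mol A2 as basis and let X be its fractional conversion, so ξ = X.
Moles: n_A1 = 2.5 − 2X; n_A2 = 1 − X; n_B2 = 2X.
Total moles n_T = 3.5 − X.
y_i = n_i/n_T, p_i = y_i·P. K_p = p_B2^2 / (p_A1^2 p_A2).
This yields a degree-3 equation in X; solving on (0,1), X = 0.120.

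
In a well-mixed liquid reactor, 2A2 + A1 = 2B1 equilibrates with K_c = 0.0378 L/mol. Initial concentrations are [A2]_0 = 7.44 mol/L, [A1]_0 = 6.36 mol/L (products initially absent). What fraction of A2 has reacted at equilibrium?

Let X = conversion of A2; extent ξ = 7.44X/2 mol/L.
Concentrations: [A2] = 7.44 − 7.44X; [A1] = 6.36 − 3.72X; [B1] = 7.44X.
K_c = [B1]^2 / ([A2]^2 [A1]).
Setting equal to 0.0378 and solving for X on (0,1) gives X = 0.307.

X = 0.307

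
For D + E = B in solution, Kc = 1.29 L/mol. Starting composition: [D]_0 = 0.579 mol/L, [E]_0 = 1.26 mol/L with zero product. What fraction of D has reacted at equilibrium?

Let X = conversion of D; extent ξ = 0.579·X mol/L.
Concentrations: [D] = 0.579 − 0.579X; [E] = 1.26 − 0.579X; [B] = 0.579X.
Kc = [B] / ([D] [E]).
Equating to 1.29 L/mol: the physical root is X = 0.549.

X = 0.549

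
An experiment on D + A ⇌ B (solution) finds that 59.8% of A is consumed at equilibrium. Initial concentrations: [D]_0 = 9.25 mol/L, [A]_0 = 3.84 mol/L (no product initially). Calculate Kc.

Let X = conversion of A.
Concentrations: [D] = 9.25 − 3.84X; [A] = 3.84 − 3.84X; [B] = 3.84X.
At X = 0.598: [D] = 6.95, [A] = 1.54, [B] = 2.3.
Kc = [B] / ([D] [A]) = 0.214 L/mol.

Kc = 0.214 L/mol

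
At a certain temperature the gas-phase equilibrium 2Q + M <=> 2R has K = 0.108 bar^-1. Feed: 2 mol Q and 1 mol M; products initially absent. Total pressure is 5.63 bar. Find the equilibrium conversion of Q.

Basis: 2 mol Q initially; let X = conversion of Q. Extent ξ = X.
Species balance: n_Q = 2 − 2X; n_M = 1 − X; n_R = 2X.
Total moles n_T = 3 − X.
y_i = n_i/n_T, p_i = y_i·P. K = p_R^2 / (p_Q^2 p_M).
Setting this equal to 0.108 bar^-1 and taking the physical root (0 < X < 1) gives X = 0.286.

X = 0.286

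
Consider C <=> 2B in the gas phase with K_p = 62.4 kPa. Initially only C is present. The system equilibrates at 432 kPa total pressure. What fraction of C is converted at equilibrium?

Let X = conversion of C (basis 1 mol C); extent of reaction ξ = X.
At extent ξ: n_C = 1 − X; n_B = 2X.
n_T = Σnᵢ = 1 + X.
With p_i = (n_i/n_T)P, K_p = p_B^2 / (p_C).
Substituting and setting equal to 62.4 kPa gives a polynomial in X; the root in (0,1) is X = 0.187.

X = 0.187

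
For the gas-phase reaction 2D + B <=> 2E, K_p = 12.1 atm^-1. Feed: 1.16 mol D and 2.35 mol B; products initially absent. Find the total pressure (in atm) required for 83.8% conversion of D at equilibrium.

Basis: 1.16 mol D initially; let X = conversion of D. Extent ξ = 0.58X.
At extent ξ: n_D = 1.16 − 1.16X; n_B = 2.35 − 0.58X; n_E = 1.16X.
n_T = Σnᵢ = 3.51 − 0.58X.
K_p = p_E^2 / (p_D^2 p_B) with p_i = (n_i/n_T)·P.
At X = 0.838: the mole-fraction product g(X) = Π y_i^ν_i = 43.41. Since K_p = g(X)·P^{-1}, P = (g/K_p)^(1/1) = (43.41/12.1)^(1/1) = 3.59 atm.

P = 3.59 atm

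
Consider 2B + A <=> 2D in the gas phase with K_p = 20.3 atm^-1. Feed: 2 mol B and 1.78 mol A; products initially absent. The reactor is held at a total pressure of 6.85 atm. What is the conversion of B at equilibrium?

Take 2 mol B as basis and let X be its fractional conversion, so ξ = X.
Mole table: n_B = 2 − 2X; n_A = 1.78 − X; n_D = 2X.
n_T = Σnᵢ = 3.78 − X.
With p_i = (n_i/n_T)P, K_p = p_D^2 / (p_B^2 p_A).
Equating to 20.3 atm^-1 and solving on 0 < X < 1: X = 0.868.

X = 0.868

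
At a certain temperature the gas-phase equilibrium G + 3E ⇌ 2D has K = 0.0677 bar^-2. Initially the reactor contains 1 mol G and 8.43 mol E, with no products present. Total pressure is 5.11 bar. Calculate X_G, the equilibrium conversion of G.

Take 1 mol G as basis and let X be its fractional conversion, so ξ = X.
Moles: n_G = 1 − X; n_E = 8.43 − 3X; n_D = 2X.
n_T = Σnᵢ = 9.43 − 2X.
With p_i = (n_i/n_T)P, K = p_D^2 / (p_G p_E^3).
Setting this equal to 0.0677 bar^-2 and taking the physical root (0 < X < 1) gives X = 0.709.

X = 0.709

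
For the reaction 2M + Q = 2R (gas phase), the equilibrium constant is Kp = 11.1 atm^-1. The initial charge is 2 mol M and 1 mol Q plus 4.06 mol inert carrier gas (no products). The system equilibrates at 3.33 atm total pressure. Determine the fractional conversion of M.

X = 0.602

Basis: 2 mol M initially; let X = conversion of M. Extent ξ = X.
At extent ξ: n_M = 2 − 2X; n_Q = 1 − X; n_R = 2X; n_I = 4.06 (inert).
Total moles n_T = 7.06 − X.
Mole fractions y_i = n_i/n_T; Kp = p_R^2 / (p_M^2 p_Q) with p_i = y_i·P.
Substituting and setting equal to 11.1 atm^-1 gives a polynomial in X; the root in (0,1) is X = 0.602.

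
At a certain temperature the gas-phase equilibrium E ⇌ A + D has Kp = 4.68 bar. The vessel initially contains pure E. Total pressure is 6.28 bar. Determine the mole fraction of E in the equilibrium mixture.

y_E = 0.210

Take 1 mol E as basis and let X be its fractional conversion, so ξ = X.
Species balance: n_E = 1 − X; n_A = X; n_D = X.
Total moles n_T = 1 + X.
With p_i = (n_i/n_T)P, Kp = p_A p_D / (p_E).
Equating to 4.68 bar and solving on 0 < X < 1: X = 0.653.
Then n_E = 0.347, n_T = 1.65, so y_E = 0.210.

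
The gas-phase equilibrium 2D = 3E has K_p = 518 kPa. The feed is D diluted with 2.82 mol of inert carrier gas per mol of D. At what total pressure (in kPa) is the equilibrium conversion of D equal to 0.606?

P = 441 kPa

Take 1 mol D as basis and let X be its fractional conversion, so ξ = 0.5X.
Moles: n_D = 1 − X; n_E = 1.5X; n_I = 2.82 (inert).
n_T = Σnᵢ = 3.82 + 0.5X.
K_p = p_E^3 / (p_D^2) with p_i = (n_i/n_T)·P.
At X = 0.606: the mole-fraction product g(X) = Π y_i^ν_i = 1.174. Since K_p = g(X)·P^{1}, P = (K_p/g)^(1/1) = (518/1.174)^(1/1) = 441 kPa.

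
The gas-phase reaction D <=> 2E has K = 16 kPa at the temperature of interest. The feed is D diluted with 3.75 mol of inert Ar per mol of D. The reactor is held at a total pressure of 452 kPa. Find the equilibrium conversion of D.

X = 0.188

Let X = conversion of D (basis 1 mol D); extent of reaction ξ = X.
Mole table: n_D = 1 − X; n_E = 2X; n_I = 3.75 (inert).
Total moles n_T = 4.75 + X.
y_i = n_i/n_T, p_i = y_i·P. K = p_E^2 / (p_D).
Setting this equal to 16 kPa and taking the physical root (0 < X < 1) gives X = 0.188.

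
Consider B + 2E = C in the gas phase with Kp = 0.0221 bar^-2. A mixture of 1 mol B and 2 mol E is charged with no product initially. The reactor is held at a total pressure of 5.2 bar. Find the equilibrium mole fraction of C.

Let X = conversion of B (basis 1 mol B); extent of reaction ξ = X.
At extent ξ: n_B = 1 − X; n_E = 2 − 2X; n_C = X.
n_T = Σnᵢ = 3 − 2X.
Mole fractions y_i = n_i/n_T; Kp = p_C / (p_B p_E^2) with p_i = y_i·P.
This yields a degree-3 equation in X; solving on (0,1), X = 0.186.
Then n_C = 0.186, n_T = 2.63, so y_C = 0.071.

y_C = 0.071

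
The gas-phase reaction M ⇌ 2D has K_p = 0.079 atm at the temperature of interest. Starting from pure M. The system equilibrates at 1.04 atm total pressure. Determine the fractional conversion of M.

X = 0.137

Basis: 1 mol M initially; let X = conversion of M. Extent ξ = X.
Species balance: n_M = 1 − X; n_D = 2X.
n_T = Σnᵢ = 1 + X.
y_i = n_i/n_T, p_i = y_i·P. K_p = p_D^2 / (p_M).
This yields a degree-2 equation in X; solving on (0,1), X = 0.137.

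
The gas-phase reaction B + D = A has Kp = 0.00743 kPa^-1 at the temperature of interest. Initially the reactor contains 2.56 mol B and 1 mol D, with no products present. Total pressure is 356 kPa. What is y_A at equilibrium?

y_A = 0.217

Take 1 mol D as basis and let X be its fractional conversion, so ξ = X.
At extent ξ: n_B = 2.56 − X; n_D = 1 − X; n_A = X.
n_T = Σnᵢ = 3.56 − X.
With p_i = (n_i/n_T)P, Kp = p_A / (p_B p_D).
Setting this equal to 0.00743 kPa^-1 and taking the physical root (0 < X < 1) gives X = 0.635.
Then n_A = 0.635, n_T = 2.92, so y_A = 0.217.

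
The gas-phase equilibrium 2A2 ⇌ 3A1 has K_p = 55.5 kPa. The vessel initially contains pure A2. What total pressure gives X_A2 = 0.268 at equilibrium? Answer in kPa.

P = 519 kPa

Let X = conversion of A2 (basis 1 mol A2); extent of reaction ξ = 0.5X.
Moles: n_A2 = 1 − X; n_A1 = 1.5X.
Summing: n_T = 1 + 0.5X.
K_p = p_A1^3 / (p_A2^2) with p_i = (n_i/n_T)·P.
At X = 0.268: the mole-fraction product g(X) = Π y_i^ν_i = 0.1069. Since K_p = g(X)·P^{1}, P = (K_p/g)^(1/1) = (55.5/0.1069)^(1/1) = 519 kPa.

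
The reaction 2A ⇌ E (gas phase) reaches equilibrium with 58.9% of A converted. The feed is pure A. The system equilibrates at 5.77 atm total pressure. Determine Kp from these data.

Kp = 0.213 atm^-1

Basis: 1 mol A initially; let X = conversion of A. Extent ξ = 0.5X.
Mole table: n_A = 1 − X; n_E = 0.5X.
Total moles n_T = 1 − 0.5X.
At X = 0.589: n_A = 0.411, n_E = 0.294, n_T = 0.706.
p_i = (n_i/n_T)·P. Kp = p_E / (p_A^2) = 0.213 atm^-1.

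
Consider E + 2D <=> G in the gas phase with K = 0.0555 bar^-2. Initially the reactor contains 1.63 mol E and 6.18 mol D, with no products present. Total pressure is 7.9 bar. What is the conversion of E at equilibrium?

Let X = conversion of E (basis 1.63 mol E); extent of reaction ξ = 1.63X.
Species balance: n_E = 1.63 − 1.63X; n_D = 6.18 − 3.26X; n_G = 1.63X.
n_T = Σnᵢ = 7.81 − 3.26X.
With p_i = (n_i/n_T)P, K = p_G / (p_E p_D^2).
Substituting and setting equal to 0.0555 bar^-2 gives a polynomial in X; the root in (0,1) is X = 0.639.

X = 0.639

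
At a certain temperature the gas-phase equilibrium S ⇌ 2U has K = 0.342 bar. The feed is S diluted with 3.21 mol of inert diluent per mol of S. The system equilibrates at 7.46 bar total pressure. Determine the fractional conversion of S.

X = 0.201

Basis: 1 mol S initially; let X = conversion of S. Extent ξ = X.
Mole table: n_S = 1 − X; n_U = 2X; n_I = 3.21 (inert).
Summing: n_T = 4.21 + X.
y_i = n_i/n_T, p_i = y_i·P. K = p_U^2 / (p_S).
Equating to 0.342 bar and solving on 0 < X < 1: X = 0.201.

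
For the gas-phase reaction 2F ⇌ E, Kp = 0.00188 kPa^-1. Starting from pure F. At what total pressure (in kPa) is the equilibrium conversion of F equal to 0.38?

Let X = conversion of F (basis 1 mol F); extent of reaction ξ = 0.5X.
Species balance: n_F = 1 − X; n_E = 0.5X.
Total moles n_T = 1 − 0.5X.
Kp = p_E / (p_F^2) with p_i = (n_i/n_T)·P.
At X = 0.38: the mole-fraction product g(X) = Π y_i^ν_i = 0.4004. Since Kp = g(X)·P^{-1}, P = (g/Kp)^(1/1) = (0.4004/0.00188)^(1/1) = 213 kPa.

P = 213 kPa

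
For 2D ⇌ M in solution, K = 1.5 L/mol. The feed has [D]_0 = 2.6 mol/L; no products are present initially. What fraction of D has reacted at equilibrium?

X = 0.700

Let X = conversion of D; extent ξ = 2.6X/2 mol/L.
Concentrations: [D] = 2.6 − 2.6X; [M] = 1.3X.
K = [M] / ([D]^2).
This equals 1.5 at X = 0.700 (the root in 0 < X < 1).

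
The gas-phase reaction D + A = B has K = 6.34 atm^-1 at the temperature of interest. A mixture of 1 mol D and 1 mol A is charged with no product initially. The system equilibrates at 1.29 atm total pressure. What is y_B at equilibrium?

Take 1 mol D as basis and let X be its fractional conversion, so ξ = X.
At extent ξ: n_D = 1 − X; n_A = 1 − X; n_B = X.
n_T = Σnᵢ = 2 − X.
y_i = n_i/n_T, p_i = y_i·P. K = p_B / (p_D p_A).
Substituting and setting equal to 6.34 atm^-1 gives a polynomial in X; the root in (0,1) is X = 0.670.
Then n_B = 0.67, n_T = 1.33, so y_B = 0.504.

y_B = 0.504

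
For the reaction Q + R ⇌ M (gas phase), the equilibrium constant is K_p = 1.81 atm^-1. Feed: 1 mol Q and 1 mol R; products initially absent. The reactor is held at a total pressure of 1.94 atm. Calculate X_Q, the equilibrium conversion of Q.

X = 0.529

Take 1 mol Q as basis and let X be its fractional conversion, so ξ = X.
Species balance: n_Q = 1 − X; n_R = 1 − X; n_M = X.
Summing: n_T = 2 − X.
Mole fractions y_i = n_i/n_T; K_p = p_M / (p_Q p_R) with p_i = y_i·P.
Substituting and setting equal to 1.81 atm^-1 gives a polynomial in X; the root in (0,1) is X = 0.529.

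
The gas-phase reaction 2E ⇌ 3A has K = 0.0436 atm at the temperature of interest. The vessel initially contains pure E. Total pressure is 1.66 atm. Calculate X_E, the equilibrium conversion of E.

Basis: 1 mol E initially; let X = conversion of E. Extent ξ = 0.5X.
Moles: n_E = 1 − X; n_A = 1.5X.
n_T = Σnᵢ = 1 + 0.5X.
Mole fractions y_i = n_i/n_T; K = p_A^3 / (p_E^2) with p_i = y_i·P.
Setting this equal to 0.0436 atm and taking the physical root (0 < X < 1) gives X = 0.179.

X = 0.179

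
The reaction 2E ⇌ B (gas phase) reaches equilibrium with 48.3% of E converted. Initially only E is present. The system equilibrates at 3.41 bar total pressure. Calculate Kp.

Let X = conversion of E (basis 1 mol E); extent of reaction ξ = 0.5X.
At extent ξ: n_E = 1 − X; n_B = 0.5X.
Summing: n_T = 1 − 0.5X.
At X = 0.483: n_E = 0.517, n_B = 0.241, n_T = 0.758.
p_i = (n_i/n_T)·P. Kp = p_B / (p_E^2) = 0.201 bar^-1.

Kp = 0.201 bar^-1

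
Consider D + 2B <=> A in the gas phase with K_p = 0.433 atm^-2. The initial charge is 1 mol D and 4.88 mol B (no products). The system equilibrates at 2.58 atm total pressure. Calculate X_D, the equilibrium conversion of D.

Take 1 mol D as basis and let X be its fractional conversion, so ξ = X.
Species balance: n_D = 1 − X; n_B = 4.88 − 2X; n_A = X.
Summing: n_T = 5.88 − 2X.
With p_i = (n_i/n_T)P, K_p = p_A / (p_D p_B^2).
Setting this equal to 0.433 atm^-2 and taking the physical root (0 < X < 1) gives X = 0.638.

X = 0.638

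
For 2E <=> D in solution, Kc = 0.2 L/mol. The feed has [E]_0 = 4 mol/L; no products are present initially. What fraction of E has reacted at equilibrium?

Let X = conversion of E; extent ξ = 4X/2 mol/L.
Concentrations: [E] = 4 − 4X; [D] = 2X.
Kc = [D] / ([E]^2).
Setting equal to 0.2 and solving for X on (0,1) gives X = 0.462.

X = 0.462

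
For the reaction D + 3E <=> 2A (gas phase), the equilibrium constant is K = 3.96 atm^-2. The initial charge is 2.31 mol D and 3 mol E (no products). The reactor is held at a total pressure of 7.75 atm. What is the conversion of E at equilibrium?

X = 0.842

Let X = conversion of E (basis 3 mol E); extent of reaction ξ = X.
Mole table: n_D = 2.31 − X; n_E = 3 − 3X; n_A = 2X.
Summing: n_T = 5.31 − 2X.
With p_i = (n_i/n_T)P, K = p_A^2 / (p_D p_E^3).
Equating to 3.96 atm^-2 and solving on 0 < X < 1: X = 0.842.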